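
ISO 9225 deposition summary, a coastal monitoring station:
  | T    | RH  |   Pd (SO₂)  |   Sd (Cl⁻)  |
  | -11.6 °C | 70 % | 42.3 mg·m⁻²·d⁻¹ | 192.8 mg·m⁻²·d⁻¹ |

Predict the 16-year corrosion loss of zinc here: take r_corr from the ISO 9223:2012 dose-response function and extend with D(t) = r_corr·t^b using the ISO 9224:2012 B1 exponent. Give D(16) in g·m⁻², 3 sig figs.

zinc: f(T) = +0.038·(T−10) [T≤10 °C] = -0.8208
  Pd branch = 0.0129·Pd^0.44·e^(0.046·RH+f) = 0.7381 μm/a
  Sd branch = 0.0175·Sd^0.57·e^(0.008·RH+0.085·T) = 0.2294 μm/a
  r_corr = 0.7381 + 0.2294 = 0.9675 μm/a
Power-law: D(16) = r_corr · 16^0.813
  D(16) = 0.9675 × 16^0.813 = 0.9675 × 9.527 = 9.217 μm
  Mass loss = 9.217 μm × 7.14 g/cm³ = 65.81 g·m⁻²

D(16) = 65.8 g·m⁻²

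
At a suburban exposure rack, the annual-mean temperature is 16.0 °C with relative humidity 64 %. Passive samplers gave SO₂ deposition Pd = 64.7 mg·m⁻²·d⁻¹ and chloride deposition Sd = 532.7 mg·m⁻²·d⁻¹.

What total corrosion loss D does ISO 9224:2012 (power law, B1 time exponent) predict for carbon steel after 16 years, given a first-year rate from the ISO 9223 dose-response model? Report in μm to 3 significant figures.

D(16) = 506 μm

carbon steel: T>10 °C ⇒ hinge -0.054·(16.0−10) = -0.3240
  Pd branch = 1.77·Pd^0.52·e^(0.02·RH+f) = 40.26 μm/a
  Sd branch = 0.102·Sd^0.62·e^(0.033·RH+0.04·T) = 78.38 μm/a
  r_corr = 40.26 + 78.38 = 118.6 μm/a
Long-term exponent b (ISO 9224 Table 2, B1) = 0.523
  D(16) = 118.6 × 16^0.523 = 118.6 × 4.263 = 505.8 μm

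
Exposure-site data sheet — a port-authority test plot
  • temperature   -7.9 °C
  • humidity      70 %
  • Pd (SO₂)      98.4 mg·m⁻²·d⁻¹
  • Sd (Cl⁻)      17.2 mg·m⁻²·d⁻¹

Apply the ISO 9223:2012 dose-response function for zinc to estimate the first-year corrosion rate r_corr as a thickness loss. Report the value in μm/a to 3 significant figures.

r_corr = 1.31 μm/a

zinc: temperature factor f = +0.038·(-17.9) = -0.6802
  Pd branch = 0.0129·Pd^0.44·e^(0.046·RH+f) = 1.232 μm/a
  Cl⁻ term: 0.0175·17.2^0.57·exp(0.008·70+0.085·-7.9) = 0.07923
  sum: 1.232 + 0.07923 → r_corr = 1.311 μm/a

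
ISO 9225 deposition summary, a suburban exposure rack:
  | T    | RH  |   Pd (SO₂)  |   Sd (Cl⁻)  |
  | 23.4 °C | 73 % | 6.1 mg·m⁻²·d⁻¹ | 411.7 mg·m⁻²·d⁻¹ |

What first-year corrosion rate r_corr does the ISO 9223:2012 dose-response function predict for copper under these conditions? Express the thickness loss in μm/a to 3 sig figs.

r_corr = 2.49 μm/a

copper: f(T) = -0.080·(T−10) [T>10 °C] = -1.0720
  SO₂ term: 0.0053·6.1^0.26·exp(0.059·73-1.0720) = 0.2155
  Cl⁻ term: 0.01025·411.7^0.27·exp(0.036·73+0.049·23.4) = 2.27
  r_corr = 0.2155 + 2.27 = 2.485 μm/a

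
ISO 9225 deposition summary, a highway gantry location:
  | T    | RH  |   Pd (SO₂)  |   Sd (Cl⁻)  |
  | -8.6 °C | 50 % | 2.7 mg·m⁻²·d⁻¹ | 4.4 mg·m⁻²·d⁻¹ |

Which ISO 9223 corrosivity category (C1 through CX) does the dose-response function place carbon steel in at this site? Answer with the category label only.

C2

carbon steel: temperature factor f = +0.150·(-18.6) = -2.7900
  sulphur-dioxide contribution → 0.4953 μm/a
  chloride contribution → 0.9435 μm/a
  total first-year rate 1.439 μm/a
1.44 μm/a falls in (1.3, 25] for carbon steel → category C2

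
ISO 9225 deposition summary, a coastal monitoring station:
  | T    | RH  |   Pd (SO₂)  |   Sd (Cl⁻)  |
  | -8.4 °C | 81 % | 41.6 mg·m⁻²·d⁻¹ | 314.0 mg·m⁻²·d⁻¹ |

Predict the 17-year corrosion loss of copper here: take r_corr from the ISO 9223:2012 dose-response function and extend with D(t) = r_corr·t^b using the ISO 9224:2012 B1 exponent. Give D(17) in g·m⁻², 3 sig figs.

D(17) = 44.8 g·m⁻²

copper: temperature factor f = +0.126·(-18.4) = -2.3184
  Pd branch = 0.0053·Pd^0.26·e^(0.059·RH+f) = 0.1636 μm/a
  Cl⁻ term: 0.01025·314.0^0.27·exp(0.036·81+0.049·-8.4) = 0.5923
  sum: 0.1636 + 0.5923 → r_corr = 0.7559 μm/a
Power-law: D(17) = r_corr · 17^0.667
  D(17) = 0.7559 × 17^0.667 = 0.7559 × 6.618 = 5.003 μm
  Mass loss = 5.003 μm × 8.96 g/cm³ = 44.82 g·m⁻²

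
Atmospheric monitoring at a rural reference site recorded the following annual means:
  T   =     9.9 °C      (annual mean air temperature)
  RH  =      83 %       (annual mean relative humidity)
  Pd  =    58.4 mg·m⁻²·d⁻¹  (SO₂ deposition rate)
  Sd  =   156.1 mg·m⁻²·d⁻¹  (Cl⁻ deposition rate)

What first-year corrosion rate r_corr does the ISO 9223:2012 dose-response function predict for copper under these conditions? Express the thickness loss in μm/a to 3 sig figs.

r_corr = 3.31 μm/a

copper: T≤10 °C ⇒ hinge +0.126·(9.9−10) = -0.0126
  sulphur-dioxide contribution → 2.017 μm/a
  chloride contribution → 1.292 μm/a
  total first-year rate 3.31 μm/a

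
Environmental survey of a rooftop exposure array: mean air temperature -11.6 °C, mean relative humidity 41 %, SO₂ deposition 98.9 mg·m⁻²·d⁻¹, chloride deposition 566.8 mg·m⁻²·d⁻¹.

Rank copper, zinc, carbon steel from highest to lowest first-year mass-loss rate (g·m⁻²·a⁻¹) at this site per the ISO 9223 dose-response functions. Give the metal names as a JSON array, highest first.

["carbon steel", "zinc", "copper"]

copper: f(T) = +0.126·(T−10) [T≤10 °C] = -2.7216
  sulphur-dioxide contribution → 0.01293 μm/a
  chloride contribution → 0.1407 μm/a
  total first-year rate 0.1536 μm/a
  mass loss = 0.1536 μm/a × 8.96 g/cm³ = 1.377 g·m⁻²·a⁻¹
zinc: temperature factor f = +0.038·(-21.6) = -0.8208
  sulphur-dioxide contribution → 0.2825 μm/a
  chloride contribution → 0.3363 μm/a
  ⇒ r_corr(zinc) = 0.6188 μm/a
  mass loss = 0.6188 μm/a × 7.14 g/cm³ = 4.419 g·m⁻²·a⁻¹
carbon steel: f(T) = +0.150·(T−10) [T≤10 °C] = -3.2400
  sulphur-dioxide contribution → 1.716 μm/a
  chloride contribution → 12.64 μm/a
  ⇒ r_corr(carbon steel) = 14.36 μm/a
  mass loss = 14.36 μm/a × 7.85 g/cm³ = 112.7 g·m⁻²·a⁻¹
Ordering by g·m⁻²·a⁻¹: carbon steel (113) > zinc (4.42) > copper (1.38)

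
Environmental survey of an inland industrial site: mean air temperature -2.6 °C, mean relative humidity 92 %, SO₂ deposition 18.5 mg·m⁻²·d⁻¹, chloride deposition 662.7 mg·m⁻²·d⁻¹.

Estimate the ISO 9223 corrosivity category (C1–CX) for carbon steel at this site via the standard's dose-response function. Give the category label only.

carbon steel: T≤10 °C ⇒ hinge +0.150·(-2.6−10) = -1.8900
  SO₂ term: 1.77·18.5^0.52·exp(0.02·92-1.8900) = 7.677
  Cl⁻ term: 0.102·662.7^0.62·exp(0.033·92+0.04·-2.6) = 107.4
  r_corr = 7.677 + 107.4 = 115.1 μm/a
ISO 9223 Table 2 (carbon steel): 80 < 115 ≤ 200 μm/a ⇒ C5

C5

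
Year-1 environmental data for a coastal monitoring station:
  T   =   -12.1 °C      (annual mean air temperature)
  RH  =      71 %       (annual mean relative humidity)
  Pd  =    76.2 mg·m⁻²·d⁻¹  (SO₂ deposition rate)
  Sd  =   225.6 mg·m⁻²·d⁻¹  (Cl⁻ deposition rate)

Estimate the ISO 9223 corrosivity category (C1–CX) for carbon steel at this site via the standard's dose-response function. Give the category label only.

carbon steel: temperature factor f = +0.150·(-22.1) = -3.3150
  sulphur-dioxide contribution → 2.533 μm/a
  chloride contribution → 18.84 μm/a
  total first-year rate 21.37 μm/a
21.4 μm/a falls in (1.3, 25] for carbon steel → category C2

C2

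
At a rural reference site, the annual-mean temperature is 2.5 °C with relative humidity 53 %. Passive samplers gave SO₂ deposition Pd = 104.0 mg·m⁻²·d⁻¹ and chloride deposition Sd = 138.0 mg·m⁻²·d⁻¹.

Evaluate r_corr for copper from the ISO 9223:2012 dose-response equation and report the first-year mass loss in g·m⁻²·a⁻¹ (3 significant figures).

r_corr = 4.05 g·m⁻²·a⁻¹

copper: f(T) = +0.126·(T−10) [T≤10 °C] = -0.9450
  SO₂ term: 0.0053·104.0^0.26·exp(0.059·53-0.9450) = 0.1572
  Cl⁻ term: 0.01025·138.0^0.27·exp(0.036·53+0.049·2.5) = 0.2953
  r_corr = 0.1572 + 0.2953 = 0.4525 μm/a
Convert to mass loss: 0.4525 μm/a × 8.96 g/cm³ = 4.054 g·m⁻²·a⁻¹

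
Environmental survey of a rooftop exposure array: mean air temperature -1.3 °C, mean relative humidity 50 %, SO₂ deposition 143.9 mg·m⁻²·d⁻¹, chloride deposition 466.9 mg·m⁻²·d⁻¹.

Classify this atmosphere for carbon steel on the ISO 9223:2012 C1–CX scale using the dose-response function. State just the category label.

C3

carbon steel: temperature factor f = +0.150·(-11.3) = -1.6950
  SO₂ term: 1.77·143.9^0.52·exp(0.02·50-1.6950) = 11.7
  Cl⁻ term: 0.102·466.9^0.62·exp(0.033·50+0.04·-1.3) = 22.78
  r_corr = 11.7 + 22.78 = 34.48 μm/a
Category bounds: 25…50 μm/a bracket r_corr ⇒ C3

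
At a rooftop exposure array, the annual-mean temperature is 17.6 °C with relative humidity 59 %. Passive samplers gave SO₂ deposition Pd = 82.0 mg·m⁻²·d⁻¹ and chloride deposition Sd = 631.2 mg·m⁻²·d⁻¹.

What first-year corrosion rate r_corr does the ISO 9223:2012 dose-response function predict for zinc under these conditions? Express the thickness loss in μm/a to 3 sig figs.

r_corr = 5.73 μm/a

zinc: temperature factor f = -0.071·(7.6) = -0.5396
  sulphur-dioxide contribution → 0.7889 μm/a
  chloride contribution → 4.941 μm/a
  total first-year rate 5.73 μm/a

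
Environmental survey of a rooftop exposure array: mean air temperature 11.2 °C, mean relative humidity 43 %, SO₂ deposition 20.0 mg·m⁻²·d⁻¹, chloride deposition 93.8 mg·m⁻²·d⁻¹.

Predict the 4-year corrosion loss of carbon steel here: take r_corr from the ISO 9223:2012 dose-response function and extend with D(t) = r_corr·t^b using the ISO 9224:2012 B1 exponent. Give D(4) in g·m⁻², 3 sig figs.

carbon steel: temperature factor f = -0.054·(1.2) = -0.0648
  sulphur-dioxide contribution → 18.61 μm/a
  chloride contribution → 11.02 μm/a
  total first-year rate 29.64 μm/a
ISO 9224: D(t) = r_corr · t^b with b = 0.523 (carbon steel, B1)
  D(4) = 29.64 × 4^0.523 = 29.64 × 2.065 = 61.19 μm
  Mass loss = 61.19 μm × 7.85 g/cm³ = 480.3 g·m⁻²

D(4) = 480 g·m⁻²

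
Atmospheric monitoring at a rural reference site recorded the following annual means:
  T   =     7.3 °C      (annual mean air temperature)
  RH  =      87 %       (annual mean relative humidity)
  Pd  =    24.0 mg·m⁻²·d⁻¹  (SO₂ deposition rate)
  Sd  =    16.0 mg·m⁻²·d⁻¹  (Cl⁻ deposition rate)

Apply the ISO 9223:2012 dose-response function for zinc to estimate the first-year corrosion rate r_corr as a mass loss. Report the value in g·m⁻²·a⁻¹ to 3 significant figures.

r_corr = 20.7 g·m⁻²·a⁻¹

zinc: T≤10 °C ⇒ hinge +0.038·(7.3−10) = -0.1026
  sulphur-dioxide contribution → 2.579 μm/a
  chloride contribution → 0.3171 μm/a
  ⇒ r_corr(zinc) = 2.896 μm/a
Convert to mass loss: 2.896 μm/a × 7.14 g/cm³ = 20.67 g·m⁻²·a⁻¹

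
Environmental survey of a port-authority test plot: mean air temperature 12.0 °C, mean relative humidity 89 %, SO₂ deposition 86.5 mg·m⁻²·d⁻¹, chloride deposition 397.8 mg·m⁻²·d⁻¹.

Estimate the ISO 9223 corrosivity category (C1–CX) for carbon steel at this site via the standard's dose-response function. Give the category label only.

CX

carbon steel: T>10 °C ⇒ hinge -0.054·(12.0−10) = -0.1080
  sulphur-dioxide contribution → 95.8 μm/a
  chloride contribution → 127.2 μm/a
  total first-year rate 223 μm/a
Category bounds: 200…700 μm/a bracket r_corr ⇒ CX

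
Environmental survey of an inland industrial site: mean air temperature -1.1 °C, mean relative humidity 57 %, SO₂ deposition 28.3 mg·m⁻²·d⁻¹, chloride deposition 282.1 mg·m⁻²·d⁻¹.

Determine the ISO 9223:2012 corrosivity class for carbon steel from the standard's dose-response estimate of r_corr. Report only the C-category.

C3

carbon steel: T≤10 °C ⇒ hinge +0.150·(-1.1−10) = -1.6650
  sulphur-dioxide contribution → 5.955 μm/a
  chloride contribution → 21.17 μm/a
  total first-year rate 27.12 μm/a
27.1 μm/a falls in (25, 50] for carbon steel → category C3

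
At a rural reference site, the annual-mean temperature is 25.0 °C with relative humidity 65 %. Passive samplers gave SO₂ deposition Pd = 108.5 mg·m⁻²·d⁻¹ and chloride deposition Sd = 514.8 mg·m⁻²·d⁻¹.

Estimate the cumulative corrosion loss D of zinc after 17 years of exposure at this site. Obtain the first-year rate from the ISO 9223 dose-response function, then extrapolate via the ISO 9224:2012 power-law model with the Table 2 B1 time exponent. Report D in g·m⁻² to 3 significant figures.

D(17) = 668 g·m⁻²

zinc: T>10 °C ⇒ hinge -0.071·(25.0−10) = -1.0650
  Pd branch = 0.0129·Pd^0.44·e^(0.046·RH+f) = 0.6953 μm/a
  Sd branch = 0.0175·Sd^0.57·e^(0.008·RH+0.085·T) = 8.657 μm/a
  sum: 0.6953 + 8.657 → r_corr = 9.353 μm/a
Power-law: D(17) = r_corr · 17^0.813
  D(17) = 9.353 × 17^0.813 = 9.353 × 10.01 = 93.6 μm
  Mass loss = 93.6 μm × 7.14 g/cm³ = 668.3 g·m⁻²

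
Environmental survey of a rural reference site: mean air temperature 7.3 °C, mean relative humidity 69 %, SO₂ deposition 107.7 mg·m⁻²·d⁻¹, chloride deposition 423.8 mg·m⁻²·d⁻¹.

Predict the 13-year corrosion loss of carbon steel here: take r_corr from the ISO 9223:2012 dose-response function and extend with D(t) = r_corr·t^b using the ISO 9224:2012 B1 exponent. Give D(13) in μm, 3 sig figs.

carbon steel: temperature factor f = +0.150·(-2.7) = -0.4050
  Pd branch = 1.77·Pd^0.52·e^(0.02·RH+f) = 53.48 μm/a
  Cl⁻ term: 0.102·423.8^0.62·exp(0.033·69+0.04·7.3) = 56.64
  r_corr = 53.48 + 56.64 = 110.1 μm/a
ISO 9224: D(t) = r_corr · t^b with b = 0.523 (carbon steel, B1)
  D(13) = 110.1 × 13^0.523 = 110.1 × 3.825 = 421.2 μm

D(13) = 421 μm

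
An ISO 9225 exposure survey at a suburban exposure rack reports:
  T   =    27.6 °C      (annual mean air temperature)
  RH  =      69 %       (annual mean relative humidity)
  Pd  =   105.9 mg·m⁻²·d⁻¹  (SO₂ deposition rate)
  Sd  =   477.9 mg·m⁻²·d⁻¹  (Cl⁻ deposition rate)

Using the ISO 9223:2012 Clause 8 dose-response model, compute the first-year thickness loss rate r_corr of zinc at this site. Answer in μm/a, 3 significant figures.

r_corr = 11.4 μm/a

zinc: T>10 °C ⇒ hinge -0.071·(27.6−10) = -1.2496
  sulphur-dioxide contribution → 0.6875 μm/a
  chloride contribution → 10.69 μm/a
  total first-year rate 11.37 μm/a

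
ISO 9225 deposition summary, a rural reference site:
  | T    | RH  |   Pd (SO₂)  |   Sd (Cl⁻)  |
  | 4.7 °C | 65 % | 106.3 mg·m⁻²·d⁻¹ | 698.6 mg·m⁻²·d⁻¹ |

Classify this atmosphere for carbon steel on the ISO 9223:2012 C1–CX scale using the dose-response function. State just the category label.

C5

carbon steel: T≤10 °C ⇒ hinge +0.150·(4.7−10) = -0.7950
  SO₂ term: 1.77·106.3^0.52·exp(0.02·65-0.7950) = 33.2
  Sd branch = 0.102·Sd^0.62·e^(0.033·RH+0.04·T) = 60.99 μm/a
  r_corr = 33.2 + 60.99 = 94.18 μm/a
Category bounds: 80…200 μm/a bracket r_corr ⇒ C5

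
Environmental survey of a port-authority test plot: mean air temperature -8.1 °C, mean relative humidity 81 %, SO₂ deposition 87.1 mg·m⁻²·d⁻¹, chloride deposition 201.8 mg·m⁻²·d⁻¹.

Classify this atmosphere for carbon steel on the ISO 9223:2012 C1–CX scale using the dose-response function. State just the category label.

C3

carbon steel: T≤10 °C ⇒ hinge +0.150·(-8.1−10) = -2.7150
  SO₂ term: 1.77·87.1^0.52·exp(0.02·81-2.7150) = 6.043
  Sd branch = 0.102·Sd^0.62·e^(0.033·RH+0.04·T) = 28.7 μm/a
  sum: 6.043 + 28.7 → r_corr = 34.74 μm/a
34.7 μm/a falls in (25, 50] for carbon steel → category C3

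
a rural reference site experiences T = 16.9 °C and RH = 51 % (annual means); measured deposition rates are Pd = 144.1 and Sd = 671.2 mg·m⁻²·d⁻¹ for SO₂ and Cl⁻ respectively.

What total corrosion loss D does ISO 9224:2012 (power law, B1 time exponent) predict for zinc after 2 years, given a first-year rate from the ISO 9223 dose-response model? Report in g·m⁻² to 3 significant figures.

D(2) = 66.0 g·m⁻²

zinc: f(T) = -0.071·(T−10) [T>10 °C] = -0.4899
  Pd branch = 0.0129·Pd^0.44·e^(0.046·RH+f) = 0.7354 μm/a
  Cl⁻ term: 0.0175·671.2^0.57·exp(0.008·51+0.085·16.9) = 4.523
  r_corr = 0.7354 + 4.523 = 5.258 μm/a
Power-law: D(2) = r_corr · 2^0.813
  D(2) = 5.258 × 2^0.813 = 5.258 × 1.757 = 9.238 μm
  Mass loss = 9.238 μm × 7.14 g/cm³ = 65.96 g·m⁻²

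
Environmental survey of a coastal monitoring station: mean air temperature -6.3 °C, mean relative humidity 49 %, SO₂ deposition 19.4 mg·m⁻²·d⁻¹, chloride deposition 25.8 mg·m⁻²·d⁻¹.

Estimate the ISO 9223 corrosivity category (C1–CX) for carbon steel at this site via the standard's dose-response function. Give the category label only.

carbon steel: temperature factor f = +0.150·(-16.3) = -2.4450
  SO₂ term: 1.77·19.4^0.52·exp(0.02·49-2.4450) = 1.912
  Cl⁻ term: 0.102·25.8^0.62·exp(0.033·49+0.04·-6.3) = 2.997
  r_corr = 1.912 + 2.997 = 4.908 μm/a
4.91 μm/a falls in (1.3, 25] for carbon steel → category C2

C2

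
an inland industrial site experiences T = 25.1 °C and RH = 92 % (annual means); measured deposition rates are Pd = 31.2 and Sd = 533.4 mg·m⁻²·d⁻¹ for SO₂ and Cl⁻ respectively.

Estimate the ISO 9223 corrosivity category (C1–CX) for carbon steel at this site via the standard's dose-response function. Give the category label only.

CX

carbon steel: f(T) = -0.054·(T−10) [T>10 °C] = -0.8154
  sulphur-dioxide contribution → 29.51 μm/a
  chloride contribution → 284.4 μm/a
  ⇒ r_corr(carbon steel) = 313.9 μm/a
314 μm/a falls in (200, 700] for carbon steel → category CX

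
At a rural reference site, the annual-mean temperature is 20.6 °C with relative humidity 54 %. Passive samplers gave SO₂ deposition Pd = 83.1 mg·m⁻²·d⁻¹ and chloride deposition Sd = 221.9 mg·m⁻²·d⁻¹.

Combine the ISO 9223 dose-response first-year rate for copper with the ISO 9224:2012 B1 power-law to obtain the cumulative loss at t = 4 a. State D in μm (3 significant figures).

copper: temperature factor f = -0.080·(10.6) = -0.8480
  Pd branch = 0.0053·Pd^0.26·e^(0.059·RH+f) = 0.1733 μm/a
  Cl⁻ term: 0.01025·221.9^0.27·exp(0.036·54+0.049·20.6) = 0.845
  sum: 0.1733 + 0.845 → r_corr = 1.018 μm/a
ISO 9224: D(t) = r_corr · t^b with b = 0.667 (copper, B1)
  D(4) = 1.018 × 4^0.667 = 1.018 × 2.521 = 2.567 μm

D(4) = 2.57 μm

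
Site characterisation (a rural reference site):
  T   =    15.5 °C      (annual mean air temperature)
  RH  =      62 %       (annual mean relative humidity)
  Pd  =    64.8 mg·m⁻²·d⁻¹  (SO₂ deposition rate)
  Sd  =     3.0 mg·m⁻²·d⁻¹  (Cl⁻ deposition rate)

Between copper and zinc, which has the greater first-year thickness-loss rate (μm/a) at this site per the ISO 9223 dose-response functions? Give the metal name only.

copper: T>10 °C ⇒ hinge -0.080·(15.5−10) = -0.4400
  Pd branch = 0.0053·Pd^0.26·e^(0.059·RH+f) = 0.3916 μm/a
  Sd branch = 0.01025·Sd^0.27·e^(0.036·RH+0.049·T) = 0.2746 μm/a
  r_corr = 0.3916 + 0.2746 = 0.6662 μm/a
zinc: T>10 °C ⇒ hinge -0.071·(15.5−10) = -0.3905
  SO₂ term: 0.0129·64.8^0.44·exp(0.046·62-0.3905) = 0.9478
  Cl⁻ term: 0.0175·3.0^0.57·exp(0.008·62+0.085·15.5) = 0.2007
  sum: 0.9478 + 0.2007 → r_corr = 1.148 μm/a
Ordering by μm/a: zinc (1.15) > copper (0.666)

zinc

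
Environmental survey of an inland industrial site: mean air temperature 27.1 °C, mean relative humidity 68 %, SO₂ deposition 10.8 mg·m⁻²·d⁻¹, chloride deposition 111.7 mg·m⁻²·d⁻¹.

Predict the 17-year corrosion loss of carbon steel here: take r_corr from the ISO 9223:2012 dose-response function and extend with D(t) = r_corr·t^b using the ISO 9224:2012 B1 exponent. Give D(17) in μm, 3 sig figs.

carbon steel: T>10 °C ⇒ hinge -0.054·(27.1−10) = -0.9234
  sulphur-dioxide contribution → 9.44 μm/a
  chloride contribution → 52.93 μm/a
  ⇒ r_corr(carbon steel) = 62.37 μm/a
Power-law: D(17) = r_corr · 17^0.523
  D(17) = 62.37 × 17^0.523 = 62.37 × 4.401 = 274.5 μm

D(17) = 274 μm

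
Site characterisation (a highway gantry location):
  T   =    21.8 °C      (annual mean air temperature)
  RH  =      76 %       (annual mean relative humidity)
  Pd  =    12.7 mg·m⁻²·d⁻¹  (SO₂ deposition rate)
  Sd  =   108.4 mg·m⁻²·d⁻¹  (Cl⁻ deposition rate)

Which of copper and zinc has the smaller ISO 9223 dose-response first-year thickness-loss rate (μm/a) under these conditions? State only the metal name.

copper: f(T) = -0.080·(T−10) [T>10 °C] = -0.9440
  Pd branch = 0.0053·Pd^0.26·e^(0.059·RH+f) = 0.3537 μm/a
  Sd branch = 0.01025·Sd^0.27·e^(0.036·RH+0.049·T) = 1.631 μm/a
  sum: 0.3537 + 1.631 → r_corr = 1.984 μm/a
zinc: T>10 °C ⇒ hinge -0.071·(21.8−10) = -0.8378
  SO₂ term: 0.0129·12.7^0.44·exp(0.046·76-0.8378) = 0.5633
  Cl⁻ term: 0.0175·108.4^0.57·exp(0.008·76+0.085·21.8) = 2.963
  r_corr = 0.5633 + 2.963 = 3.527 μm/a
Ordering by μm/a: zinc (3.53) > copper (1.98)

copper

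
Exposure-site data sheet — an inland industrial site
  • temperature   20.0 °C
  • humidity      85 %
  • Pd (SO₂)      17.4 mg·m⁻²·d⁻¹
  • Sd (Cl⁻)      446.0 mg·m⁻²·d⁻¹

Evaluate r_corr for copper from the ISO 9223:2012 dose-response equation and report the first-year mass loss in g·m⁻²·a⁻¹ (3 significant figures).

copper: T>10 °C ⇒ hinge -0.080·(20.0−10) = -0.8000
  sulphur-dioxide contribution → 0.754 μm/a
  chloride contribution → 3.024 μm/a
  total first-year rate 3.778 μm/a
Convert to mass loss: 3.778 μm/a × 8.96 g/cm³ = 33.85 g·m⁻²·a⁻¹

r_corr = 33.9 g·m⁻²·a⁻¹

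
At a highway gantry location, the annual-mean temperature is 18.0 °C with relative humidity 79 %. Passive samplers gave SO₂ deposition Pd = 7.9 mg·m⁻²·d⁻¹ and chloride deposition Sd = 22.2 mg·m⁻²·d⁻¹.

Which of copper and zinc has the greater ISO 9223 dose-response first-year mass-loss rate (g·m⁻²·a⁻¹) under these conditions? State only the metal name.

copper

copper: f(T) = -0.080·(T−10) [T>10 °C] = -0.6400
  SO₂ term: 0.0053·7.9^0.26·exp(0.059·79-0.6400) = 0.5058
  Sd branch = 0.01025·Sd^0.27·e^(0.036·RH+0.049·T) = 0.9827 μm/a
  r_corr = 0.5058 + 0.9827 = 1.488 μm/a
  mass loss = 1.488 μm/a × 8.96 g/cm³ = 13.34 g·m⁻²·a⁻¹
zinc: T>10 °C ⇒ hinge -0.071·(18.0−10) = -0.5680
  Pd branch = 0.0129·Pd^0.44·e^(0.046·RH+f) = 0.6872 μm/a
  Cl⁻ term: 0.0175·22.2^0.57·exp(0.008·79+0.085·18.0) = 0.89
  r_corr = 0.6872 + 0.89 = 1.577 μm/a
  mass loss = 1.577 μm/a × 7.14 g/cm³ = 11.26 g·m⁻²·a⁻¹
Ordering by g·m⁻²·a⁻¹: copper (13.3) > zinc (11.3)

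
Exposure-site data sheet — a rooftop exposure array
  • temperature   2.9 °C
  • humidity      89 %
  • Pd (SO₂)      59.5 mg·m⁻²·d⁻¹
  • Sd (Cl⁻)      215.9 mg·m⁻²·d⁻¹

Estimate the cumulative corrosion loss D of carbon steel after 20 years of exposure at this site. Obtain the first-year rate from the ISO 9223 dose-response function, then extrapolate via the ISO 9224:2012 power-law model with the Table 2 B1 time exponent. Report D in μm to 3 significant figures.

carbon steel: T≤10 °C ⇒ hinge +0.150·(2.9−10) = -1.0650
  SO₂ term: 1.77·59.5^0.52·exp(0.02·89-1.0650) = 30.29
  Cl⁻ term: 0.102·215.9^0.62·exp(0.033·89+0.04·2.9) = 60.5
  r_corr = 30.29 + 60.5 = 90.78 μm/a
Power-law: D(20) = r_corr · 20^0.523
  D(20) = 90.78 × 20^0.523 = 90.78 × 4.791 = 435 μm

D(20) = 435 μm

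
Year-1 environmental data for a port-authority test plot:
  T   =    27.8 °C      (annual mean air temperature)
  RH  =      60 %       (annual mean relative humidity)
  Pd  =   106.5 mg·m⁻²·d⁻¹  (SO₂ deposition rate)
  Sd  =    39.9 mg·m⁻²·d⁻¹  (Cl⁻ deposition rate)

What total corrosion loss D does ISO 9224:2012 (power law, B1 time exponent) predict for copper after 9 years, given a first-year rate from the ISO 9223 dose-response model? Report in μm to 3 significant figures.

D(9) = 4.71 μm

copper: temperature factor f = -0.080·(17.8) = -1.4240
  SO₂ term: 0.0053·106.5^0.26·exp(0.059·60-1.4240) = 0.148
  Sd branch = 0.01025·Sd^0.27·e^(0.036·RH+0.049·T) = 0.939 μm/a
  r_corr = 0.148 + 0.939 = 1.087 μm/a
Long-term exponent b (ISO 9224 Table 2, B1) = 0.667
  D(9) = 1.087 × 9^0.667 = 1.087 × 4.33 = 4.707 μm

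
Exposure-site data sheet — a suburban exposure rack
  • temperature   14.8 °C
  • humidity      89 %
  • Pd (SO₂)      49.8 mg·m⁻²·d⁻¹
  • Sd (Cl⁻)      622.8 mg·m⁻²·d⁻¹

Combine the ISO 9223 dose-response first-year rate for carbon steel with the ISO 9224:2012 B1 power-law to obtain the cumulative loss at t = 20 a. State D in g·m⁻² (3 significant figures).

D(20) = 9.39e+03 g·m⁻²

carbon steel: f(T) = -0.054·(T−10) [T>10 °C] = -0.2592
  Pd branch = 1.77·Pd^0.52·e^(0.02·RH+f) = 61.8 μm/a
  Cl⁻ term: 0.102·622.8^0.62·exp(0.033·89+0.04·14.8) = 187.8
  r_corr = 61.8 + 187.8 = 249.6 μm/a
Long-term exponent b (ISO 9224 Table 2, B1) = 0.523
  D(20) = 249.6 × 20^0.523 = 249.6 × 4.791 = 1196 μm
  Mass loss = 1196 μm × 7.85 g/cm³ = 9388 g·m⁻²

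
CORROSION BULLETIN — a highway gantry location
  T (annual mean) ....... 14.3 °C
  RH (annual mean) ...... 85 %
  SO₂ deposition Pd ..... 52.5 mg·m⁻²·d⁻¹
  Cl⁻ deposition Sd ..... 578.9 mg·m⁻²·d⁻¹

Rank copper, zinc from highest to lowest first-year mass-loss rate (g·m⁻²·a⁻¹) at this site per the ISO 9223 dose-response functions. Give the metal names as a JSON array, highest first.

copper: T>10 °C ⇒ hinge -0.080·(14.3−10) = -0.3440
  Pd branch = 0.0053·Pd^0.26·e^(0.059·RH+f) = 1.585 μm/a
  Cl⁻ term: 0.01025·578.9^0.27·exp(0.036·85+0.049·14.3) = 2.454
  r_corr = 1.585 + 2.454 = 4.039 μm/a
  mass loss = 4.039 μm/a × 8.96 g/cm³ = 36.19 g·m⁻²·a⁻¹
zinc: temperature factor f = -0.071·(4.3) = -0.3053
  SO₂ term: 0.0129·52.5^0.44·exp(0.046·85-0.3053) = 2.71
  Cl⁻ term: 0.0175·578.9^0.57·exp(0.008·85+0.085·14.3) = 4.374
  r_corr = 2.71 + 4.374 = 7.084 μm/a
  mass loss = 7.084 μm/a × 7.14 g/cm³ = 50.58 g·m⁻²·a⁻¹
Ordering by g·m⁻²·a⁻¹: zinc (50.6) > copper (36.2)

["zinc", "copper"]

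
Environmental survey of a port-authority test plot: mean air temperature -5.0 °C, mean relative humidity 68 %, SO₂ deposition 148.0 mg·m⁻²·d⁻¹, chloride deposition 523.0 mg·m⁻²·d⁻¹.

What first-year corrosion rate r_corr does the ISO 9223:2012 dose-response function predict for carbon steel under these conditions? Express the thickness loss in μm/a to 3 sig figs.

r_corr = 47.9 μm/a

carbon steel: f(T) = +0.150·(T−10) [T≤10 °C] = -2.2500
  Pd branch = 1.77·Pd^0.52·e^(0.02·RH+f) = 9.772 μm/a
  Cl⁻ term: 0.102·523.0^0.62·exp(0.033·68+0.04·-5.0) = 38.17
  r_corr = 9.772 + 38.17 = 47.95 μm/a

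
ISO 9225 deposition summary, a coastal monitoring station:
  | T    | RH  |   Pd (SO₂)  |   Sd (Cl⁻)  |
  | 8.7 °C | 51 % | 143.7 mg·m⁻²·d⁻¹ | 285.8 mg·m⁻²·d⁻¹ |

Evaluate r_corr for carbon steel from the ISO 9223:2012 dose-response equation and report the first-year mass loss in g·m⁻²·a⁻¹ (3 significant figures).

r_corr = 623 g·m⁻²·a⁻¹

carbon steel: f(T) = +0.150·(T−10) [T≤10 °C] = -0.1950
  Pd branch = 1.77·Pd^0.52·e^(0.02·RH+f) = 53.47 μm/a
  Cl⁻ term: 0.102·285.8^0.62·exp(0.033·51+0.04·8.7) = 25.91
  sum: 53.47 + 25.91 → r_corr = 79.38 μm/a
Convert to mass loss: 79.38 μm/a × 7.85 g/cm³ = 623.1 g·m⁻²·a⁻¹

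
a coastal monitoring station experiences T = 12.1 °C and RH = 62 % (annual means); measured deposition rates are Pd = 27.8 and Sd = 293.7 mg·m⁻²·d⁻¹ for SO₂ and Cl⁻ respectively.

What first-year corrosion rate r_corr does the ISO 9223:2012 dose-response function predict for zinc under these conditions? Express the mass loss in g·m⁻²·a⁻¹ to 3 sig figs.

r_corr = 20.6 g·m⁻²·a⁻¹

zinc: temperature factor f = -0.071·(2.1) = -0.1491
  sulphur-dioxide contribution → 0.8314 μm/a
  chloride contribution → 2.05 μm/a
  total first-year rate 2.882 μm/a
Convert to mass loss: 2.882 μm/a × 7.14 g/cm³ = 20.58 g·m⁻²·a⁻¹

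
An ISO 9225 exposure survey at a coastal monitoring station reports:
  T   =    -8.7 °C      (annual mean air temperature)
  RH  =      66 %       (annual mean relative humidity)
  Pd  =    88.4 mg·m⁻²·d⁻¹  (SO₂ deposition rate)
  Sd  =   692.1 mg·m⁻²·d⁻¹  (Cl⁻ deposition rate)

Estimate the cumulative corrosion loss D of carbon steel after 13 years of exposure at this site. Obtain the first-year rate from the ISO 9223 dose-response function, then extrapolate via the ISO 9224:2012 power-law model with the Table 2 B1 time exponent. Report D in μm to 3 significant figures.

D(13) = 156 μm

carbon steel: f(T) = +0.150·(T−10) [T≤10 °C] = -2.8050
  sulphur-dioxide contribution → 4.123 μm/a
  chloride contribution → 36.67 μm/a
  ⇒ r_corr(carbon steel) = 40.79 μm/a
Power-law: D(13) = r_corr · 13^0.523
  D(13) = 40.79 × 13^0.523 = 40.79 × 3.825 = 156 μm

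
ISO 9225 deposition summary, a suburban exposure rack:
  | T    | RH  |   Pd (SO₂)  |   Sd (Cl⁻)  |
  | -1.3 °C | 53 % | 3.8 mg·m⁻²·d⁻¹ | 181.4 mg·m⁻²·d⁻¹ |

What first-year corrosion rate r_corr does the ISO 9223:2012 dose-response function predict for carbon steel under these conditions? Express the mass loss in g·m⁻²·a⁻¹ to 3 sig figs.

carbon steel: T≤10 °C ⇒ hinge +0.150·(-1.3−10) = -1.6950
  SO₂ term: 1.77·3.8^0.52·exp(0.02·53-1.6950) = 1.878
  Sd branch = 0.102·Sd^0.62·e^(0.033·RH+0.04·T) = 13.99 μm/a
  r_corr = 1.878 + 13.99 = 15.87 μm/a
Convert to mass loss: 15.87 μm/a × 7.85 g/cm³ = 124.6 g·m⁻²·a⁻¹

r_corr = 125 g·m⁻²·a⁻¹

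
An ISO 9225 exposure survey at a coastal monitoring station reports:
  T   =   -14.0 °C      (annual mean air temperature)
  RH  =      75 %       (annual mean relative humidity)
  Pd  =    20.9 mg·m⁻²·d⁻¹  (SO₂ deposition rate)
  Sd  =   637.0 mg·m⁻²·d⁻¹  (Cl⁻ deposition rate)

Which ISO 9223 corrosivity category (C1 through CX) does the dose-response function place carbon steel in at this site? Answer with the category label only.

C3

carbon steel: f(T) = +0.150·(T−10) [T≤10 °C] = -3.6000
  Pd branch = 1.77·Pd^0.52·e^(0.02·RH+f) = 1.053 μm/a
  Sd branch = 0.102·Sd^0.62·e^(0.033·RH+0.04·T) = 37.92 μm/a
  sum: 1.053 + 37.92 → r_corr = 38.97 μm/a
39 μm/a falls in (25, 50] for carbon steel → category C3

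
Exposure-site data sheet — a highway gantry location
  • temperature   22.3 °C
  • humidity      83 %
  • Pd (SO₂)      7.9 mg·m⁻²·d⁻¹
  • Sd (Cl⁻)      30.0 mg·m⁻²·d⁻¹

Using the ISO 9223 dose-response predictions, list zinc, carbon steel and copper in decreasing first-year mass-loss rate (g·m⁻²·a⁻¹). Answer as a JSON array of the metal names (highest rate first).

zinc: f(T) = -0.071·(T−10) [T>10 °C] = -0.8733
  sulphur-dioxide contribution → 0.6087 μm/a
  chloride contribution → 1.572 μm/a
  total first-year rate 2.181 μm/a
  mass loss = 2.181 μm/a × 7.14 g/cm³ = 15.57 g·m⁻²·a⁻¹
carbon steel: temperature factor f = -0.054·(12.3) = -0.6642
  sulphur-dioxide contribution → 14.03 μm/a
  chloride contribution → 31.72 μm/a
  ⇒ r_corr(carbon steel) = 45.76 μm/a
  mass loss = 45.76 μm/a × 7.85 g/cm³ = 359.2 g·m⁻²·a⁻¹
copper: temperature factor f = -0.080·(12.3) = -0.9840
  sulphur-dioxide contribution → 0.454 μm/a
  chloride contribution → 1.52 μm/a
  ⇒ r_corr(copper) = 1.974 μm/a
  mass loss = 1.974 μm/a × 8.96 g/cm³ = 17.68 g·m⁻²·a⁻¹
Ordering by g·m⁻²·a⁻¹: carbon steel (359) > copper (17.7) > zinc (15.6)

["carbon steel", "copper", "zinc"]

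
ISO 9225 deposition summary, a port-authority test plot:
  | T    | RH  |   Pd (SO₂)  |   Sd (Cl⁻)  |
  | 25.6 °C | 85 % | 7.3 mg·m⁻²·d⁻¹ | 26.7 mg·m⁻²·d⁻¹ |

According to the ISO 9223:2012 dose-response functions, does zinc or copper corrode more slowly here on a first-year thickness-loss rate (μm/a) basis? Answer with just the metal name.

zinc: T>10 °C ⇒ hinge -0.071·(25.6−10) = -1.1076
  sulphur-dioxide contribution → 0.5099 μm/a
  chloride contribution → 1.979 μm/a
  total first-year rate 2.489 μm/a
copper: T>10 °C ⇒ hinge -0.080·(25.6−10) = -1.2480
  sulphur-dioxide contribution → 0.3844 μm/a
  chloride contribution → 1.86 μm/a
  total first-year rate 2.245 μm/a
Ordering by μm/a: zinc (2.49) > copper (2.24)

copper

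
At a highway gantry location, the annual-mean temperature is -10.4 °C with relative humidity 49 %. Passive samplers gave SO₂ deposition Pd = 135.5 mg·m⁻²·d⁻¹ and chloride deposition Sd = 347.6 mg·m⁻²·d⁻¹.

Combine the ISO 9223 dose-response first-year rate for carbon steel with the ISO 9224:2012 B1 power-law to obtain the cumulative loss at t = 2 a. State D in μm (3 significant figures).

D(2) = 22.4 μm

carbon steel: f(T) = +0.150·(T−10) [T≤10 °C] = -3.0600
  sulphur-dioxide contribution → 2.84 μm/a
  chloride contribution → 12.75 μm/a
  ⇒ r_corr(carbon steel) = 15.59 μm/a
ISO 9224: D(t) = r_corr · t^b with b = 0.523 (carbon steel, B1)
  D(2) = 15.59 × 2^0.523 = 15.59 × 1.437 = 22.41 μm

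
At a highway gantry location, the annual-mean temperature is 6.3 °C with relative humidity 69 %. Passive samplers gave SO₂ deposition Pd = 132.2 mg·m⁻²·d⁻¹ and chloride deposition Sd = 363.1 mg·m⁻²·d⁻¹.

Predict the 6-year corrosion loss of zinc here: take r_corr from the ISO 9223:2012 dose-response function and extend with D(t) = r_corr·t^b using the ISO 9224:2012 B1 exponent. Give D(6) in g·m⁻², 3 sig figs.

D(6) = 116 g·m⁻²

zinc: f(T) = +0.038·(T−10) [T≤10 °C] = -0.1406
  sulphur-dioxide contribution → 2.298 μm/a
  chloride contribution → 1.495 μm/a
  total first-year rate 3.793 μm/a
ISO 9224: D(t) = r_corr · t^b with b = 0.813 (zinc, B1)
  D(6) = 3.793 × 6^0.813 = 3.793 × 4.292 = 16.28 μm
  Mass loss = 16.28 μm × 7.14 g/cm³ = 116.2 g·m⁻²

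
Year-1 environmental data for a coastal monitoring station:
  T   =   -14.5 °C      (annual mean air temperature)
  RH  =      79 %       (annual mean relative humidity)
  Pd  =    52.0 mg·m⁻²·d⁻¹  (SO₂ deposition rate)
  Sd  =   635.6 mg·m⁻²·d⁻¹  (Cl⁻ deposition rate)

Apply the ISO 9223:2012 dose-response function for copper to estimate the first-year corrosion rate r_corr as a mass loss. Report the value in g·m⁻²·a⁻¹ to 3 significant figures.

copper: T≤10 °C ⇒ hinge +0.126·(-14.5−10) = -3.0870
  SO₂ term: 0.0053·52.0^0.26·exp(0.059·79-3.0870) = 0.07145
  Sd branch = 0.01025·Sd^0.27·e^(0.036·RH+0.049·T) = 0.4945 μm/a
  sum: 0.07145 + 0.4945 → r_corr = 0.5659 μm/a
Convert to mass loss: 0.5659 μm/a × 8.96 g/cm³ = 5.071 g·m⁻²·a⁻¹

r_corr = 5.07 g·m⁻²·a⁻¹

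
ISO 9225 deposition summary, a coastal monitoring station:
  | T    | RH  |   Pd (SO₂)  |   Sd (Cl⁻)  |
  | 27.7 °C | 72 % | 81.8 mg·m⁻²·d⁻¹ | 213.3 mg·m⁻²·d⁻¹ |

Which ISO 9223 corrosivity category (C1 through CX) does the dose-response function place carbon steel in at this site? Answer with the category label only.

carbon steel: temperature factor f = -0.054·(17.7) = -0.9558
  SO₂ term: 1.77·81.8^0.52·exp(0.02·72-0.9558) = 28.37
  Sd branch = 0.102·Sd^0.62·e^(0.033·RH+0.04·T) = 92.4 μm/a
  sum: 28.37 + 92.4 → r_corr = 120.8 μm/a
ISO 9223 Table 2 (carbon steel): 80 < 121 ≤ 200 μm/a ⇒ C5

C5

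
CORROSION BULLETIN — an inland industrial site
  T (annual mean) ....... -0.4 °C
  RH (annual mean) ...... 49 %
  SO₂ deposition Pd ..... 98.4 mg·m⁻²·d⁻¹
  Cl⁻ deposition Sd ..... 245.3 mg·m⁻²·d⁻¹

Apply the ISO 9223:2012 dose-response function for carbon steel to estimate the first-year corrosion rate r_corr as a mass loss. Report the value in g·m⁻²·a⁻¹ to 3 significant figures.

carbon steel: temperature factor f = +0.150·(-10.4) = -1.5600
  Pd branch = 1.77·Pd^0.52·e^(0.02·RH+f) = 10.78 μm/a
  Cl⁻ term: 0.102·245.3^0.62·exp(0.033·49+0.04·-0.4) = 15.33
  r_corr = 10.78 + 15.33 = 26.1 μm/a
Convert to mass loss: 26.1 μm/a × 7.85 g/cm³ = 204.9 g·m⁻²·a⁻¹

r_corr = 205 g·m⁻²·a⁻¹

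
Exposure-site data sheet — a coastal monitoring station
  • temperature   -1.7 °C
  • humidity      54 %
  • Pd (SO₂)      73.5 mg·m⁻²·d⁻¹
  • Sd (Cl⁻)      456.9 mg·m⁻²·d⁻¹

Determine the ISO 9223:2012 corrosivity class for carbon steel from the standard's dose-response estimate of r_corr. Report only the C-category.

carbon steel: T≤10 °C ⇒ hinge +0.150·(-1.7−10) = -1.7550
  Pd branch = 1.77·Pd^0.52·e^(0.02·RH+f) = 8.42 μm/a
  Cl⁻ term: 0.102·456.9^0.62·exp(0.033·54+0.04·-1.7) = 25.24
  r_corr = 8.42 + 25.24 = 33.66 μm/a
Category bounds: 25…50 μm/a bracket r_corr ⇒ C3

C3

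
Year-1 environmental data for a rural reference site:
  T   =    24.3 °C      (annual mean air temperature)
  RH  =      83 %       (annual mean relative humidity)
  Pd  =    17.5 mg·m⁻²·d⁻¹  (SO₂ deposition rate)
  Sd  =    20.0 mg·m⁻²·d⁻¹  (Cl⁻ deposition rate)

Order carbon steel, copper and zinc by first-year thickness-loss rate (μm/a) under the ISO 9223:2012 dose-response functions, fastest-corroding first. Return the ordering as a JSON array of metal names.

["carbon steel", "zinc", "copper"]

carbon steel: f(T) = -0.054·(T−10) [T>10 °C] = -0.7722
  sulphur-dioxide contribution → 19.05 μm/a
  chloride contribution → 26.72 μm/a
  total first-year rate 45.78 μm/a
copper: T>10 °C ⇒ hinge -0.080·(24.3−10) = -1.1440
  sulphur-dioxide contribution → 0.4757 μm/a
  chloride contribution → 1.502 μm/a
  total first-year rate 1.978 μm/a
zinc: f(T) = -0.071·(T−10) [T>10 °C] = -1.0153
  sulphur-dioxide contribution → 0.7494 μm/a
  chloride contribution → 1.479 μm/a
  ⇒ r_corr(zinc) = 2.229 μm/a
Ordering by μm/a: carbon steel (45.8) > zinc (2.23) > copper (1.98)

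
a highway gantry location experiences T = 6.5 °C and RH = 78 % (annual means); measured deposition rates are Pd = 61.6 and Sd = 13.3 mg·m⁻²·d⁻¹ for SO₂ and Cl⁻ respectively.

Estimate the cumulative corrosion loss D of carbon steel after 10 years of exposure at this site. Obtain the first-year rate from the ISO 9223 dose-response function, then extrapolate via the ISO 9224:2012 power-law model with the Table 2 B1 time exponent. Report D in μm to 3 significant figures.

D(10) = 170 μm

carbon steel: T≤10 °C ⇒ hinge +0.150·(6.5−10) = -0.5250
  SO₂ term: 1.77·61.6^0.52·exp(0.02·78-0.5250) = 42.47
  Cl⁻ term: 0.102·13.3^0.62·exp(0.033·78+0.04·6.5) = 8.633
  sum: 42.47 + 8.633 → r_corr = 51.1 μm/a
ISO 9224: D(t) = r_corr · t^b with b = 0.523 (carbon steel, B1)
  D(10) = 51.1 × 10^0.523 = 51.1 × 3.334 = 170.4 μm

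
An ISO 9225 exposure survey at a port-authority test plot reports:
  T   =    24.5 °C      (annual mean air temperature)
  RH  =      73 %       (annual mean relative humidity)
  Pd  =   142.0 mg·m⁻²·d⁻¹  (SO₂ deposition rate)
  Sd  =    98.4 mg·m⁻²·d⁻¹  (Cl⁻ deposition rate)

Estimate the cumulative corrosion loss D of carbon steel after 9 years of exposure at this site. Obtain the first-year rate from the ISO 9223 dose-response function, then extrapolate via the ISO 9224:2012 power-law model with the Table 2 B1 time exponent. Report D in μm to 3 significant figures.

carbon steel: f(T) = -0.054·(T−10) [T>10 °C] = -0.7830
  Pd branch = 1.77·Pd^0.52·e^(0.02·RH+f) = 45.83 μm/a
  Cl⁻ term: 0.102·98.4^0.62·exp(0.033·73+0.04·24.5) = 52.01
  r_corr = 45.83 + 52.01 = 97.84 μm/a
ISO 9224: D(t) = r_corr · t^b with b = 0.523 (carbon steel, B1)
  D(9) = 97.84 × 9^0.523 = 97.84 × 3.156 = 308.7 μm

D(9) = 309 μm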